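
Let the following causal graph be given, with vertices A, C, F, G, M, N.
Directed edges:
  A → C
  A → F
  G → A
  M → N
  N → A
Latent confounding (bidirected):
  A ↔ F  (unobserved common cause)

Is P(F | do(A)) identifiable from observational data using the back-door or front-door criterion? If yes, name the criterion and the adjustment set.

P(F|do(A)): not identifiable (no BD/FD set).

desc(A)\{A}={C,F}; candidates ⊆ {G,M,N}.
A↔F: latent back-door arc(s) into A.
size 0: {}; under {} A still reaches {F,G,M,N} ∋ F.
size 1: {G}, {M}, {N}; under {G} A still reaches {F,M,N} ∋ F.
size 2: {G,M}, {G,N}, {M,N}; under {G,M} A still reaches {F,N} ∋ F.
A↔F cannot be blocked by any observed set — no back-door set.
No mediator lies on a directed A→…→F path.
Neither criterion identifies P(F|do(A)) in this graph.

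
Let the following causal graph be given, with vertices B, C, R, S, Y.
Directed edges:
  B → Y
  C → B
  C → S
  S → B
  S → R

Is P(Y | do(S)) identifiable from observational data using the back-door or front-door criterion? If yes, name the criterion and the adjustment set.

P(Y|do(S)): backdoor, adjust for {C}.

desc(S)\{S}={B,R,Y}; candidates ⊆ {C}.
size 0: {}; under {} S still reaches {B,C,Y} ∋ Y.
{C}: S⊥Y given {C} in G with S→· removed — back-door holds.
P(Y|do(S)) = Σ_{C} P(Y|S,C)·P(C).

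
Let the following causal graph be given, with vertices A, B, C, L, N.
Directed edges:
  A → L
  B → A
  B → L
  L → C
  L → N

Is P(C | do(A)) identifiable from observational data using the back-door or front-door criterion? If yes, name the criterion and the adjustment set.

desc(A)\{A}={C,L,N}; candidates ⊆ {B}.
size 0: {}; under {} A still reaches {B,C,L,N} ∋ C.
{B}: A⊥C given {B} in G with A→· removed — back-door holds.
P(C|do(A)) = Σ_{B} P(C|A,B)·P(B).

P(C|do(A)): backdoor, adjust for {B}.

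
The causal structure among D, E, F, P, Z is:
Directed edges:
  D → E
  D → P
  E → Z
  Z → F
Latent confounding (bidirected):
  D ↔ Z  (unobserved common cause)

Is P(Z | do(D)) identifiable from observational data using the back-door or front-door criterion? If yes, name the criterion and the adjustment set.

P(Z|do(D)): frontdoor, adjust for {E}.

desc(D)\{D}={E,F,P,Z}; candidates ⊆ {—}.
D↔Z: latent back-door arc(s) into D.
size 0: {}; under {} D still reaches {F,Z} ∋ Z.
D↔Z cannot be blocked by any observed set — no back-door set.
{E}: (i) intercepts every directed D→Z path; (ii) no back-door D→{E}; (iii) {D} blocks every back-door {E}→Z. Front-door holds.
P(Z|do(D)) = Σ_{E} P(E|D) Σ_{D'} P(Z|E,D')P(D').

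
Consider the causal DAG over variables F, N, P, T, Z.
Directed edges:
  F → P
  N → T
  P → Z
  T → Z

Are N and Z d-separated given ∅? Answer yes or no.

No — N and Z are d-connected given ∅.

Bayes-Ball from N | ∅ reaches {T,Z}.
Z ∈ reach(N|∅) ⇒ N ⊥̸ Z | ∅.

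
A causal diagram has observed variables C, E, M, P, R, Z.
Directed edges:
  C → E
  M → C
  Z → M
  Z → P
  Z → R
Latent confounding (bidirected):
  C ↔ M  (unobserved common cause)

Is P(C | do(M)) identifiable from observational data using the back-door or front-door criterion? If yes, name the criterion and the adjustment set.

desc(M)\{M}={C,E}; candidates ⊆ {P,R,Z}.
M↔C: latent back-door arc(s) into M.
size 0: {}; under {} M still reaches {C,E,P,R,Z} ∋ C.
size 1: {P}, {R}, {Z}; under {P} M still reaches {C,E,R,Z} ∋ C.
size 2: {P,R}, {P,Z}, {R,Z}; under {P,R} M still reaches {C,E,Z} ∋ C.
M↔C cannot be blocked by any observed set — no back-door set.
No mediator lies on a directed M→…→C path.
Neither criterion identifies P(C|do(M)) in this graph.

P(C|do(M)): not identifiable (no BD/FD set).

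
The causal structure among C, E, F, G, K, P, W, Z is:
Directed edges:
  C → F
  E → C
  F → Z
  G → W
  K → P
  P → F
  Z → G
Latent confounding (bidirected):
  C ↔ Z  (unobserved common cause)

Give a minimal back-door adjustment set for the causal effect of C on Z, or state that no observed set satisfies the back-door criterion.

C→Z: no observed back-door set.

desc(C)\{C}={F,G,W,Z}; candidates ⊆ {E,K,P}.
C↔Z: latent back-door arc(s) into C.
size 0: {}; under {} C still reaches {E,G,W,Z} ∋ Z.
size 1: {E}, {K}, {P}; under {E} C still reaches {G,W,Z} ∋ Z.
size 2: {E,K}, {E,P}, {K,P}; under {E,K} C still reaches {G,W,Z} ∋ Z.
C↔Z cannot be blocked by any observed set — no back-door set.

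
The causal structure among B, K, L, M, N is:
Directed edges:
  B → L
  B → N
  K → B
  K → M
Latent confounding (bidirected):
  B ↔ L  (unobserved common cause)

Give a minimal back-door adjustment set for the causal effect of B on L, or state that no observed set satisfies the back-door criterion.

B→L: no observed back-door set.

desc(B)\{B}={L,N}; candidates ⊆ {K,M}.
B↔L: latent back-door arc(s) into B.
size 0: {}; under {} B still reaches {K,L,M} ∋ L.
size 1: {K}, {M}; under {K} B still reaches {L} ∋ L.
size 2: {K,M}; under {K,M} B still reaches {L} ∋ L.
B↔L cannot be blocked by any observed set — no back-door set.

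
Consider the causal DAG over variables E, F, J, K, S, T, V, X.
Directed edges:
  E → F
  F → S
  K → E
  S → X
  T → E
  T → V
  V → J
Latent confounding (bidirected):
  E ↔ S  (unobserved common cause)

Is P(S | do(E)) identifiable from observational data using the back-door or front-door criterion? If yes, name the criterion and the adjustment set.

P(S|do(E)): frontdoor, adjust for {F}.

desc(E)\{E}={F,S,X}; candidates ⊆ {J,K,T,V}.
E↔S: latent back-door arc(s) into E.
size 0: {}; under {} E still reaches {J,K,S,T,V,X} ∋ S.
size 1: {J}, {K}, {T} …(+1); under {J} E still reaches {K,S,T,V,X} ∋ S.
size 2: {J,K}, {J,T}, {J,V} …(+3); under {J,K} E still reaches {S,T,V,X} ∋ S.
E↔S cannot be blocked by any observed set — no back-door set.
{F}: (i) intercepts every directed E→S path; (ii) no back-door E→{F}; (iii) {E} blocks every back-door {F}→S. Front-door holds.
P(S|do(E)) = Σ_{F} P(F|E) Σ_{E'} P(S|F,E')P(E').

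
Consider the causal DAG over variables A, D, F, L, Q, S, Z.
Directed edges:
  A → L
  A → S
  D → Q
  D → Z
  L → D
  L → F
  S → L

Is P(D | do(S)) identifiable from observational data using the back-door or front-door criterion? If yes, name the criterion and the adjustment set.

P(D|do(S)): backdoor, adjust for {A}.

desc(S)\{S}={D,F,L,Q,Z}; candidates ⊆ {A}.
size 0: {}; under {} S still reaches {A,D,F,L,Q,Z} ∋ D.
{A}: S⊥D given {A} in G with S→· removed — back-door holds.
P(D|do(S)) = Σ_{A} P(D|S,A)·P(A).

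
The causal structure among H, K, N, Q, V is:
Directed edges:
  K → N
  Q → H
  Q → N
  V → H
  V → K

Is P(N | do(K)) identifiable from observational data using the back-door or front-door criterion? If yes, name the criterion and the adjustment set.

P(N|do(K)): backdoor, adjust for ∅.

desc(K)\{K}={N}; candidates ⊆ {H,Q,V}.
∅: K⊥N given ∅ in G with K→· removed — back-door holds.
P(N|do(K)) = P(N|K) — no adjustment needed.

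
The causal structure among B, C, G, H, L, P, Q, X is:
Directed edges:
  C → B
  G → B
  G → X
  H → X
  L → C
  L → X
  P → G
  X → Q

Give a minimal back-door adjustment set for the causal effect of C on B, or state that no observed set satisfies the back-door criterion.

C→B: minimal back-door set ∅.

desc(C)\{C}={B}; candidates ⊆ {G,H,L,P,Q,X}.
∅: C⊥B given ∅ in G with C→· removed — back-door holds.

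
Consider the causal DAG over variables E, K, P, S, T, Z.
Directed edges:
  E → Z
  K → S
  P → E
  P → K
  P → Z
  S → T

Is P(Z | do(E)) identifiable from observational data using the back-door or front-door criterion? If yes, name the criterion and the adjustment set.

desc(E)\{E}={Z}; candidates ⊆ {K,P,S,T}.
size 0: {}; under {} E still reaches {K,P,S,T,Z} ∋ Z.
{P}: E⊥Z given {P} in G with E→· removed — back-door holds.
P(Z|do(E)) = Σ_{P} P(Z|E,P)·P(P).

P(Z|do(E)): backdoor, adjust for {P}.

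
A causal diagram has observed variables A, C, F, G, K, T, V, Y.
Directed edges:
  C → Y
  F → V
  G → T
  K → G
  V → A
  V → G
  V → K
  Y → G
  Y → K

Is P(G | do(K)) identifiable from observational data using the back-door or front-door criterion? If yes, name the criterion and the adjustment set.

P(G|do(K)): backdoor, adjust for {V, Y}.

desc(K)\{K}={G,T}; candidates ⊆ {A,C,F,V,Y}.
size 0: {}; under {} K still reaches {A,C,F,G,T,V,Y} ∋ G.
size 1: {A}, {C}, {F} …(+2); under {A} K still reaches {C,F,G,T,V,Y} ∋ G.
{V,Y}: K⊥G given {V,Y} in G with K→· removed — back-door holds.
P(G|do(K)) = Σ_{V,Y} P(G|K,V,Y)·P(V,Y).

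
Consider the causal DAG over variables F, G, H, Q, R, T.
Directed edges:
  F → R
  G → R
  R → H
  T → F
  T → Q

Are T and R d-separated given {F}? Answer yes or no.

Yes — T ⊥ R | {F}.

Bayes-Ball from T | {F} reaches {Q}.
R ∉ reach(T|{F}) ⇒ T ⊥ R | {F}.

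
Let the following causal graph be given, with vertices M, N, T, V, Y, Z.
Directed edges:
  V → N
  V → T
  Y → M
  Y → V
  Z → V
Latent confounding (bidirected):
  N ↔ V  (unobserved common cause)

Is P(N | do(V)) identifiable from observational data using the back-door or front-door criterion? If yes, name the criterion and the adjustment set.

P(N|do(V)): not identifiable (no BD/FD set).

desc(V)\{V}={N,T}; candidates ⊆ {M,Y,Z}.
V↔N: latent back-door arc(s) into V.
size 0: {}; under {} V still reaches {M,N,Y,Z} ∋ N.
size 1: {M}, {Y}, {Z}; under {M} V still reaches {N,Y,Z} ∋ N.
size 2: {M,Y}, {M,Z}, {Y,Z}; under {M,Y} V still reaches {N,Z} ∋ N.
V↔N cannot be blocked by any observed set — no back-door set.
No mediator lies on a directed V→…→N path.
Neither criterion identifies P(N|do(V)) in this graph.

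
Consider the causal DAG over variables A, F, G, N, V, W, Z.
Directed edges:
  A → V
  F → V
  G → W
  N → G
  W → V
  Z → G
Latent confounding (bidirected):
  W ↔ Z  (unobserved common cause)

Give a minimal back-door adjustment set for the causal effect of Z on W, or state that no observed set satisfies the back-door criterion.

Z→W: no observed back-door set.

desc(Z)\{Z}={G,V,W}; candidates ⊆ {A,F,N}.
Z↔W: latent back-door arc(s) into Z.
size 0: {}; under {} Z still reaches {V,W} ∋ W.
size 1: {A}, {F}, {N}; under {A} Z still reaches {V,W} ∋ W.
size 2: {A,F}, {A,N}, {F,N}; under {A,F} Z still reaches {V,W} ∋ W.
Z↔W cannot be blocked by any observed set — no back-door set.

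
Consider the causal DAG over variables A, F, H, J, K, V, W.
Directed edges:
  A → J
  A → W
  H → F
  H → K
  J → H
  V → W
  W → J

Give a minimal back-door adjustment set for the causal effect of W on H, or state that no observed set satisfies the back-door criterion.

W→H: minimal back-door set {A}.

desc(W)\{W}={F,H,J,K}; candidates ⊆ {A,V}.
size 0: {}; under {} W still reaches {A,F,H,J,K,V} ∋ H.
{A}: W⊥H given {A} in G with W→· removed — back-door holds.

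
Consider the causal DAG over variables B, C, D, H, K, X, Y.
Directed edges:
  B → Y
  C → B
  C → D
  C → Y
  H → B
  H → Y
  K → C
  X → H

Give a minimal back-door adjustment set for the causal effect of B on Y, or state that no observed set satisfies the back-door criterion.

desc(B)\{B}={Y}; candidates ⊆ {C,D,H,K,X}.
size 0: {}; under {} B still reaches {C,D,H,K,X,Y} ∋ Y.
size 1: {C}, {D}, {H} …(+2); under {C} B still reaches {H,X,Y} ∋ Y.
{C,H}: B⊥Y given {C,H} in G with B→· removed — back-door holds.

B→Y: minimal back-door set {C, H}.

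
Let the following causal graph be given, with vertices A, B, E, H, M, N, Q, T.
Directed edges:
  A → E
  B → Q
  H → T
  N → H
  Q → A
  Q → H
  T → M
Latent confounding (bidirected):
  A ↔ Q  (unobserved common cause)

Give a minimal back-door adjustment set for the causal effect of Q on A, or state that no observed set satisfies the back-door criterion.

desc(Q)\{Q}={A,E,H,M,T}; candidates ⊆ {B,N}.
Q↔A: latent back-door arc(s) into Q.
size 0: {}; under {} Q still reaches {A,B,E} ∋ A.
size 1: {B}, {N}; under {B} Q still reaches {A,E} ∋ A.
size 2: {B,N}; under {B,N} Q still reaches {A,E} ∋ A.
Q↔A cannot be blocked by any observed set — no back-door set.

Q→A: no observed back-door set.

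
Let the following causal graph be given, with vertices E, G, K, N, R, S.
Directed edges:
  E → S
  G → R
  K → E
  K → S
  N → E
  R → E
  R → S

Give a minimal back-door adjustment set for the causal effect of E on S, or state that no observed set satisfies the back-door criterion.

E→S: minimal back-door set {K, R}.

desc(E)\{E}={S}; candidates ⊆ {G,K,N,R}.
size 0: {}; under {} E still reaches {G,K,N,R,S} ∋ S.
size 1: {G}, {K}, {N} …(+1); under {G} E still reaches {K,N,R,S} ∋ S.
{K,R}: E⊥S given {K,R} in G with E→· removed — back-door holds.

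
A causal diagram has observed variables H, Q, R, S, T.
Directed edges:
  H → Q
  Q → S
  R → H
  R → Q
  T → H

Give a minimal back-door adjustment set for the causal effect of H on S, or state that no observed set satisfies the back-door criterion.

desc(H)\{H}={Q,S}; candidates ⊆ {R,T}.
size 0: {}; under {} H still reaches {Q,R,S,T} ∋ S.
{R}: H⊥S given {R} in G with H→· removed — back-door holds.

H→S: minimal back-door set {R}.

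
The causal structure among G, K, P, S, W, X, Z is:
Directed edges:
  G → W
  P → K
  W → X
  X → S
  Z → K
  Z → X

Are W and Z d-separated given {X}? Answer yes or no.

No — W and Z are d-connected given {X}.

Bayes-Ball from W | {X} reaches {G,K,Z}.
Z ∈ reach(W|{X}) ⇒ W ⊥̸ Z | {X}.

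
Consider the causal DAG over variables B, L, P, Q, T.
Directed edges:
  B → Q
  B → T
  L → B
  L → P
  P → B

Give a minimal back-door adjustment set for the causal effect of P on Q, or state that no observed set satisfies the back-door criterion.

P→Q: minimal back-door set {L}.

desc(P)\{P}={B,Q,T}; candidates ⊆ {L}.
size 0: {}; under {} P still reaches {B,L,Q,T} ∋ Q.
{L}: P⊥Q given {L} in G with P→· removed — back-door holds.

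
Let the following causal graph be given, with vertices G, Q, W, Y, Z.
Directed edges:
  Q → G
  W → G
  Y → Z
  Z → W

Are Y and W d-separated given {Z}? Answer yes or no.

Bayes-Ball from Y | {Z} reaches ∅.
W ∉ reach(Y|{Z}) ⇒ Y ⊥ W | {Z}.

Yes — Y ⊥ W | {Z}.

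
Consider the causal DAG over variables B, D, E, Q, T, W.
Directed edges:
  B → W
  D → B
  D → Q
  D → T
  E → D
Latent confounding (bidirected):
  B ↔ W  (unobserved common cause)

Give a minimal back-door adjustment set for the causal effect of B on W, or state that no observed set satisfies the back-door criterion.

B→W: no observed back-door set.

desc(B)\{B}={W}; candidates ⊆ {D,E,Q,T}.
B↔W: latent back-door arc(s) into B.
size 0: {}; under {} B still reaches {D,E,Q,T,W} ∋ W.
size 1: {D}, {E}, {Q} …(+1); under {D} B still reaches {W} ∋ W.
size 2: {D,E}, {D,Q}, {D,T} …(+3); under {D,E} B still reaches {W} ∋ W.
B↔W cannot be blocked by any observed set — no back-door set.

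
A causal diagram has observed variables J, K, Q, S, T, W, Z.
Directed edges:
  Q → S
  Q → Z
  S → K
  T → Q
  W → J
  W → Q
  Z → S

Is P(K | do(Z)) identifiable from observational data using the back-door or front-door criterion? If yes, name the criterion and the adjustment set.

desc(Z)\{Z}={K,S}; candidates ⊆ {J,Q,T,W}.
size 0: {}; under {} Z still reaches {J,K,Q,S,T,W} ∋ K.
{Q}: Z⊥K given {Q} in G with Z→· removed — back-door holds.
P(K|do(Z)) = Σ_{Q} P(K|Z,Q)·P(Q).

P(K|do(Z)): backdoor, adjust for {Q}.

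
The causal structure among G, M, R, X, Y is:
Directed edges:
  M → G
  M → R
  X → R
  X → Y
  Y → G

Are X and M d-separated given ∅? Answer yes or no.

Bayes-Ball from X | ∅ reaches {G,R,Y}.
M ∉ reach(X|∅) ⇒ X ⊥ M | ∅.

Yes — X ⊥ M | ∅.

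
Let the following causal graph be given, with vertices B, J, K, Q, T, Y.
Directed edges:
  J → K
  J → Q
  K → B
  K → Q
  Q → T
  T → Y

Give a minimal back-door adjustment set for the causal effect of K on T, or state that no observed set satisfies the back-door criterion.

desc(K)\{K}={B,Q,T,Y}; candidates ⊆ {J}.
size 0: {}; under {} K still reaches {J,Q,T,Y} ∋ T.
{J}: K⊥T given {J} in G with K→· removed — back-door holds.

K→T: minimal back-door set {J}.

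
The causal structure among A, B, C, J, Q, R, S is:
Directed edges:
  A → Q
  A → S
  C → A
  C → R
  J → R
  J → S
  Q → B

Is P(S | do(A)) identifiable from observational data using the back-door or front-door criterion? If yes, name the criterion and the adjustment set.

desc(A)\{A}={B,Q,S}; candidates ⊆ {C,J,R}.
∅: A⊥S given ∅ in G with A→· removed — back-door holds.
P(S|do(A)) = P(S|A) — no adjustment needed.

P(S|do(A)): backdoor, adjust for ∅.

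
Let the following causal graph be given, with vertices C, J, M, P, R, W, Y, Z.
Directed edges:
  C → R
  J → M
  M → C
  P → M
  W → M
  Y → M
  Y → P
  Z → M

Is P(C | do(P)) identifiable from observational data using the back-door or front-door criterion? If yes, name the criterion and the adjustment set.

P(C|do(P)): backdoor, adjust for {Y}.

desc(P)\{P}={C,M,R}; candidates ⊆ {J,W,Y,Z}.
size 0: {}; under {} P still reaches {C,M,R,Y} ∋ C.
{Y}: P⊥C given {Y} in G with P→· removed — back-door holds.
P(C|do(P)) = Σ_{Y} P(C|P,Y)·P(Y).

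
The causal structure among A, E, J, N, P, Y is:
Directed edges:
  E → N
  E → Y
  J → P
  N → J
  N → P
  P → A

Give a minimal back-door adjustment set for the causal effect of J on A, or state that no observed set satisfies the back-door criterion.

J→A: minimal back-door set {N}.

desc(J)\{J}={A,P}; candidates ⊆ {E,N,Y}.
size 0: {}; under {} J still reaches {A,E,N,P,Y} ∋ A.
{N}: J⊥A given {N} in G with J→· removed — back-door holds.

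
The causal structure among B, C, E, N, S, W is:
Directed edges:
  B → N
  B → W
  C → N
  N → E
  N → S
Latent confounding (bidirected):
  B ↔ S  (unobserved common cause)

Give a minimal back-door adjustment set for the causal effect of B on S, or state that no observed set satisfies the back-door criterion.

B→S: no observed back-door set.

desc(B)\{B}={E,N,S,W}; candidates ⊆ {C}.
B↔S: latent back-door arc(s) into B.
size 0: {}; under {} B still reaches {S} ∋ S.
size 1: {C}; under {C} B still reaches {S} ∋ S.
B↔S cannot be blocked by any observed set — no back-door set.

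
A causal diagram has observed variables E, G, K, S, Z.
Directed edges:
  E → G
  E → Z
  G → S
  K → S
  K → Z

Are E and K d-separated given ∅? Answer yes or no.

Bayes-Ball from E | ∅ reaches {G,S,Z}.
K ∉ reach(E|∅) ⇒ E ⊥ K | ∅.

Yes — E ⊥ K | ∅.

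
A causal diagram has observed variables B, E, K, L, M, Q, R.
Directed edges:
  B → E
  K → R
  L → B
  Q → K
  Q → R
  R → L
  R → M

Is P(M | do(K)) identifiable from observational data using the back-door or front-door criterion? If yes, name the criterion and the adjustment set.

P(M|do(K)): backdoor, adjust for {Q}.

desc(K)\{K}={B,E,L,M,R}; candidates ⊆ {Q}.
size 0: {}; under {} K still reaches {B,E,L,M,Q,R} ∋ M.
{Q}: K⊥M given {Q} in G with K→· removed — back-door holds.
P(M|do(K)) = Σ_{Q} P(M|K,Q)·P(Q).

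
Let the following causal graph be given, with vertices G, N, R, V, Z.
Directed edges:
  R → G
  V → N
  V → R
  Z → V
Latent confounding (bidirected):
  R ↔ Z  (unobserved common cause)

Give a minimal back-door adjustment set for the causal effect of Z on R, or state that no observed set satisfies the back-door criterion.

desc(Z)\{Z}={G,N,R,V}; candidates ⊆ {—}.
Z↔R: latent back-door arc(s) into Z.
size 0: {}; under {} Z still reaches {G,R} ∋ R.
Z↔R cannot be blocked by any observed set — no back-door set.

Z→R: no observed back-door set.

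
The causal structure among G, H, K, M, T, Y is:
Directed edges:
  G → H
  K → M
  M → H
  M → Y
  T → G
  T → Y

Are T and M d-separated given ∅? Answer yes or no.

Yes — T ⊥ M | ∅.

Bayes-Ball from T | ∅ reaches {G,H,Y}.
M ∉ reach(T|∅) ⇒ T ⊥ M | ∅.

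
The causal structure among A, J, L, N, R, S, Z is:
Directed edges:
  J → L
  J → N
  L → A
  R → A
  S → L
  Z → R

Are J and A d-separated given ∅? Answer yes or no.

Bayes-Ball from J | ∅ reaches {A,L,N}.
A ∈ reach(J|∅) ⇒ J ⊥̸ A | ∅.

No — J and A are d-connected given ∅.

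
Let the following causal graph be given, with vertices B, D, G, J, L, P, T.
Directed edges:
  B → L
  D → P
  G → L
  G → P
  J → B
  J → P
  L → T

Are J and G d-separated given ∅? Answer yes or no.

Yes — J ⊥ G | ∅.

Bayes-Ball from J | ∅ reaches {B,L,P,T}.
G ∉ reach(J|∅) ⇒ J ⊥ G | ∅.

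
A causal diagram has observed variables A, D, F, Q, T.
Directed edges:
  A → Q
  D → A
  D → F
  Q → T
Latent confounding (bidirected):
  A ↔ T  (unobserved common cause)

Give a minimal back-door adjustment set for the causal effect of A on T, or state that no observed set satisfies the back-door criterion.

A→T: no observed back-door set.

desc(A)\{A}={Q,T}; candidates ⊆ {D,F}.
A↔T: latent back-door arc(s) into A.
size 0: {}; under {} A still reaches {D,F,T} ∋ T.
size 1: {D}, {F}; under {D} A still reaches {T} ∋ T.
size 2: {D,F}; under {D,F} A still reaches {T} ∋ T.
A↔T cannot be blocked by any observed set — no back-door set.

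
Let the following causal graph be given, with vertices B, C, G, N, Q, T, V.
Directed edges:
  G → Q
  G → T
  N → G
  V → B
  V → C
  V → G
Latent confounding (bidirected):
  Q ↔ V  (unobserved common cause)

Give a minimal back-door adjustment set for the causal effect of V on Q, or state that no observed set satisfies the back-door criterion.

desc(V)\{V}={B,C,G,Q,T}; candidates ⊆ {N}.
V↔Q: latent back-door arc(s) into V.
size 0: {}; under {} V still reaches {Q} ∋ Q.
size 1: {N}; under {N} V still reaches {Q} ∋ Q.
V↔Q cannot be blocked by any observed set — no back-door set.

V→Q: no observed back-door set.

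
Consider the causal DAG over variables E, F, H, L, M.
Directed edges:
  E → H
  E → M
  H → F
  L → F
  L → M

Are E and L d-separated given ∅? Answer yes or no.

Bayes-Ball from E | ∅ reaches {F,H,M}.
L ∉ reach(E|∅) ⇒ E ⊥ L | ∅.

Yes — E ⊥ L | ∅.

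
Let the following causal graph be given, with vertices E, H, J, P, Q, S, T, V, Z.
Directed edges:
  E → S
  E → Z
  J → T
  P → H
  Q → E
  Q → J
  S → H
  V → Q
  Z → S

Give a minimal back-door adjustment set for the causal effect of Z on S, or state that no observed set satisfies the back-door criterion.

desc(Z)\{Z}={H,S}; candidates ⊆ {E,J,P,Q,T,V}.
size 0: {}; under {} Z still reaches {E,H,J,Q,S,T,V} ∋ S.
{E}: Z⊥S given {E} in G with Z→· removed — back-door holds.

Z→S: minimal back-door set {E}.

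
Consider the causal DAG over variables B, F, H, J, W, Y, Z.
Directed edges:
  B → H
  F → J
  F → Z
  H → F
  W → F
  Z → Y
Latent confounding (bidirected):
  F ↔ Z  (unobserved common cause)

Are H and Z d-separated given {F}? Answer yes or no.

No — H and Z are d-connected given {F}.

Bayes-Ball from H | {F} reaches {B,W,Y,Z}.
Z ∈ reach(H|{F}) ⇒ H ⊥̸ Z | {F}.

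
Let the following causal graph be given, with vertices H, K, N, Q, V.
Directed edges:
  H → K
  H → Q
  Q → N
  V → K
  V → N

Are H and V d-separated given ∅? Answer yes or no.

Bayes-Ball from H | ∅ reaches {K,N,Q}.
V ∉ reach(H|∅) ⇒ H ⊥ V | ∅.

Yes — H ⊥ V | ∅.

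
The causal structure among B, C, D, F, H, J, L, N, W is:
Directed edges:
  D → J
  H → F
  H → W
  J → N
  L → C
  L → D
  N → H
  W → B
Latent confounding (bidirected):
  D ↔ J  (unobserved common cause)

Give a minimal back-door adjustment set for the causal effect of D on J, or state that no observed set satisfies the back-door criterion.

desc(D)\{D}={B,F,H,J,N,W}; candidates ⊆ {C,L}.
D↔J: latent back-door arc(s) into D.
size 0: {}; under {} D still reaches {B,C,F,H,J,L,N,W} ∋ J.
size 1: {C}, {L}; under {C} D still reaches {B,F,H,J,L,N,W} ∋ J.
size 2: {C,L}; under {C,L} D still reaches {B,F,H,J,N,W} ∋ J.
D↔J cannot be blocked by any observed set — no back-door set.

D→J: no observed back-door set.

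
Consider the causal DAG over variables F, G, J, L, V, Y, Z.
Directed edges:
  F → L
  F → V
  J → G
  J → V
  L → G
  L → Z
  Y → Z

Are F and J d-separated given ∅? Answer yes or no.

Yes — F ⊥ J | ∅.

Bayes-Ball from F | ∅ reaches {G,L,V,Z}.
J ∉ reach(F|∅) ⇒ F ⊥ J | ∅.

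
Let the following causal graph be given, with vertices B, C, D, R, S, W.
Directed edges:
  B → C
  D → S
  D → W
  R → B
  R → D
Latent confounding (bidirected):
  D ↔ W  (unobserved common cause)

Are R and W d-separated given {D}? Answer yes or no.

Bayes-Ball from R | {D} reaches {B,C,W}.
W ∈ reach(R|{D}) ⇒ R ⊥̸ W | {D}.

No — R and W are d-connected given {D}.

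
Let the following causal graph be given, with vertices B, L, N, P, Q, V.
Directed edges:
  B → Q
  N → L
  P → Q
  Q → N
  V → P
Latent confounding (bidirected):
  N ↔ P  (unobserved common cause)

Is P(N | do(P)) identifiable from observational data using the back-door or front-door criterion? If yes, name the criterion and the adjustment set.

desc(P)\{P}={L,N,Q}; candidates ⊆ {B,V}.
P↔N: latent back-door arc(s) into P.
size 0: {}; under {} P still reaches {L,N,V} ∋ N.
size 1: {B}, {V}; under {B} P still reaches {L,N,V} ∋ N.
size 2: {B,V}; under {B,V} P still reaches {L,N} ∋ N.
P↔N cannot be blocked by any observed set — no back-door set.
{Q}: (i) intercepts every directed P→N path; (ii) no back-door P→{Q}; (iii) {P} blocks every back-door {Q}→N. Front-door holds.
P(N|do(P)) = Σ_{Q} P(Q|P) Σ_{P'} P(N|Q,P')P(P').

P(N|do(P)): frontdoor, adjust for {Q}.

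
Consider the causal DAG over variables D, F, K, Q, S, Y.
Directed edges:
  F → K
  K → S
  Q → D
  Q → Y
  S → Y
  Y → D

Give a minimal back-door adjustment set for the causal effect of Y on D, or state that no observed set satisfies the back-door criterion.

Y→D: minimal back-door set {Q}.

desc(Y)\{Y}={D}; candidates ⊆ {F,K,Q,S}.
size 0: {}; under {} Y still reaches {D,F,K,Q,S} ∋ D.
{Q}: Y⊥D given {Q} in G with Y→· removed — back-door holds.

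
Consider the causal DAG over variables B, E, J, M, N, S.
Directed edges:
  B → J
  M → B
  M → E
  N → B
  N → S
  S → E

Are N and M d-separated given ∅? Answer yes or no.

Yes — N ⊥ M | ∅.

Bayes-Ball from N | ∅ reaches {B,E,J,S}.
M ∉ reach(N|∅) ⇒ N ⊥ M | ∅.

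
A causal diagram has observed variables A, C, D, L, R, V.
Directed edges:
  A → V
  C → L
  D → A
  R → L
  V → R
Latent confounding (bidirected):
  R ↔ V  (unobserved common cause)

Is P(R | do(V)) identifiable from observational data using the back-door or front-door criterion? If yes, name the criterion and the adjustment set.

desc(V)\{V}={L,R}; candidates ⊆ {A,C,D}.
V↔R: latent back-door arc(s) into V.
size 0: {}; under {} V still reaches {A,D,L,R} ∋ R.
size 1: {A}, {C}, {D}; under {A} V still reaches {L,R} ∋ R.
size 2: {A,C}, {A,D}, {C,D}; under {A,C} V still reaches {L,R} ∋ R.
V↔R cannot be blocked by any observed set — no back-door set.
No mediator lies on a directed V→…→R path.
Neither criterion identifies P(R|do(V)) in this graph.

P(R|do(V)): not identifiable (no BD/FD set).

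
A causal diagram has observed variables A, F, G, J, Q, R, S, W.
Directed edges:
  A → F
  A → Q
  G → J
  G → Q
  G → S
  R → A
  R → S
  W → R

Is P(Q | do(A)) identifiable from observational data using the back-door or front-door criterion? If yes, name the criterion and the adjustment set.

P(Q|do(A)): backdoor, adjust for ∅.

desc(A)\{A}={F,Q}; candidates ⊆ {G,J,R,S,W}.
∅: A⊥Q given ∅ in G with A→· removed — back-door holds.
P(Q|do(A)) = P(Q|A) — no adjustment needed.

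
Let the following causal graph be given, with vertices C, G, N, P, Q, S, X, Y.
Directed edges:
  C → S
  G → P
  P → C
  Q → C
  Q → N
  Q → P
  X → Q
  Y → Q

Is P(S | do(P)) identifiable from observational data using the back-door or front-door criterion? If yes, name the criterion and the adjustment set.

desc(P)\{P}={C,S}; candidates ⊆ {G,N,Q,X,Y}.
size 0: {}; under {} P still reaches {C,G,N,Q,S,X,Y} ∋ S.
{Q}: P⊥S given {Q} in G with P→· removed — back-door holds.
P(S|do(P)) = Σ_{Q} P(S|P,Q)·P(Q).

P(S|do(P)): backdoor, adjust for {Q}.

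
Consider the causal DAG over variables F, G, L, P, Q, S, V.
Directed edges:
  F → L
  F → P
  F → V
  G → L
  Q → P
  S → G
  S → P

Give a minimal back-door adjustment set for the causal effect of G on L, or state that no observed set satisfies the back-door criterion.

desc(G)\{G}={L}; candidates ⊆ {F,P,Q,S,V}.
∅: G⊥L given ∅ in G with G→· removed — back-door holds.

G→L: minimal back-door set ∅.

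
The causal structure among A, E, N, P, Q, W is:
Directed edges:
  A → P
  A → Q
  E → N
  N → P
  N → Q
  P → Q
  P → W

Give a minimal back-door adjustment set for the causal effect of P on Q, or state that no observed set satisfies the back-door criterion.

P→Q: minimal back-door set {A, N}.

desc(P)\{P}={Q,W}; candidates ⊆ {A,E,N}.
size 0: {}; under {} P still reaches {A,E,N,Q} ∋ Q.
size 1: {A}, {E}, {N}; under {A} P still reaches {E,N,Q} ∋ Q.
{A,N}: P⊥Q given {A,N} in G with P→· removed — back-door holds.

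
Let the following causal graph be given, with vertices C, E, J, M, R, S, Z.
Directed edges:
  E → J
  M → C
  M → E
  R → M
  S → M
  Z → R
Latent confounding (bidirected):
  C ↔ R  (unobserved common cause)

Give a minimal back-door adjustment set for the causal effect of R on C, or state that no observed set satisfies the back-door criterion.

desc(R)\{R}={C,E,J,M}; candidates ⊆ {S,Z}.
R↔C: latent back-door arc(s) into R.
size 0: {}; under {} R still reaches {C,Z} ∋ C.
size 1: {S}, {Z}; under {S} R still reaches {C,Z} ∋ C.
size 2: {S,Z}; under {S,Z} R still reaches {C} ∋ C.
R↔C cannot be blocked by any observed set — no back-door set.

R→C: no observed back-door set.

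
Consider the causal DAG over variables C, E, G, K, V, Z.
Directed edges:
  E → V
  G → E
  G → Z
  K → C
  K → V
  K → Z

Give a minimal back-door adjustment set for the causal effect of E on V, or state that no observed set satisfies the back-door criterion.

desc(E)\{E}={V}; candidates ⊆ {C,G,K,Z}.
∅: E⊥V given ∅ in G with E→· removed — back-door holds.

E→V: minimal back-door set ∅.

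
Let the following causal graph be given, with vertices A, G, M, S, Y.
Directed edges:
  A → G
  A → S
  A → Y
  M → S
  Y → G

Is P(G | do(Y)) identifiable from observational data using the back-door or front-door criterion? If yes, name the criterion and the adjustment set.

P(G|do(Y)): backdoor, adjust for {A}.

desc(Y)\{Y}={G}; candidates ⊆ {A,M,S}.
size 0: {}; under {} Y still reaches {A,G,S} ∋ G.
{A}: Y⊥G given {A} in G with Y→· removed — back-door holds.
P(G|do(Y)) = Σ_{A} P(G|Y,A)·P(A).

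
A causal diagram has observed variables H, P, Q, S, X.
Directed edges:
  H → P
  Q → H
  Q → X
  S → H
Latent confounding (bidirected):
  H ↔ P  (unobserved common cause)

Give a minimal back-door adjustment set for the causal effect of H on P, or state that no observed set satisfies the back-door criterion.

desc(H)\{H}={P}; candidates ⊆ {Q,S,X}.
H↔P: latent back-door arc(s) into H.
size 0: {}; under {} H still reaches {P,Q,S,X} ∋ P.
size 1: {Q}, {S}, {X}; under {Q} H still reaches {P,S} ∋ P.
size 2: {Q,S}, {Q,X}, {S,X}; under {Q,S} H still reaches {P} ∋ P.
H↔P cannot be blocked by any observed set — no back-door set.

H→P: no observed back-door set.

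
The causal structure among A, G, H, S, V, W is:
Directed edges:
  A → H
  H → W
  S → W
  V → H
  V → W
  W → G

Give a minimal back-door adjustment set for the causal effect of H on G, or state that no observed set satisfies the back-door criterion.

H→G: minimal back-door set {V}.

desc(H)\{H}={G,W}; candidates ⊆ {A,S,V}.
size 0: {}; under {} H still reaches {A,G,V,W} ∋ G.
{V}: H⊥G given {V} in G with H→· removed — back-door holds.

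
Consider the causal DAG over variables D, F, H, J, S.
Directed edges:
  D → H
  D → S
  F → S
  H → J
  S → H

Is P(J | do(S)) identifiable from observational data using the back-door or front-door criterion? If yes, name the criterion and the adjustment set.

P(J|do(S)): backdoor, adjust for {D}.

desc(S)\{S}={H,J}; candidates ⊆ {D,F}.
size 0: {}; under {} S still reaches {D,F,H,J} ∋ J.
{D}: S⊥J given {D} in G with S→· removed — back-door holds.
P(J|do(S)) = Σ_{D} P(J|S,D)·P(D).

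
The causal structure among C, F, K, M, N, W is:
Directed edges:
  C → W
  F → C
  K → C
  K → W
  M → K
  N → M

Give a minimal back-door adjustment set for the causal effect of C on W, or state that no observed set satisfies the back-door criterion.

desc(C)\{C}={W}; candidates ⊆ {F,K,M,N}.
size 0: {}; under {} C still reaches {F,K,M,N,W} ∋ W.
{K}: C⊥W given {K} in G with C→· removed — back-door holds.

C→W: minimal back-door set {K}.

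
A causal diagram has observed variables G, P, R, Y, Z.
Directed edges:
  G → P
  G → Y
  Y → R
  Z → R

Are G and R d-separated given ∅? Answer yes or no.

No — G and R are d-connected given ∅.

Bayes-Ball from G | ∅ reaches {P,R,Y}.
R ∈ reach(G|∅) ⇒ G ⊥̸ R | ∅.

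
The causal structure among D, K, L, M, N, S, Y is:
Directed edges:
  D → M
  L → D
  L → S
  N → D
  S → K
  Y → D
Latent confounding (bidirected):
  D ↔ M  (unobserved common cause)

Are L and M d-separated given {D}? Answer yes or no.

Bayes-Ball from L | {D} reaches {K,M,N,S,Y}.
M ∈ reach(L|{D}) ⇒ L ⊥̸ M | {D}.

No — L and M are d-connected given {D}.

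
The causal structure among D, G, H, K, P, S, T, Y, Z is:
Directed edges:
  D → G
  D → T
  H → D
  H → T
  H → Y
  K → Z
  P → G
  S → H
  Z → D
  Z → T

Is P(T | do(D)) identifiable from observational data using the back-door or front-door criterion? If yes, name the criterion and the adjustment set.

desc(D)\{D}={G,T}; candidates ⊆ {H,K,P,S,Y,Z}.
size 0: {}; under {} D still reaches {H,K,S,T,Y,Z} ∋ T.
size 1: {H}, {K}, {P} …(+3); under {H} D still reaches {K,T,Z} ∋ T.
{H,Z}: D⊥T given {H,Z} in G with D→· removed — back-door holds.
P(T|do(D)) = Σ_{H,Z} P(T|D,H,Z)·P(H,Z).

P(T|do(D)): backdoor, adjust for {H, Z}.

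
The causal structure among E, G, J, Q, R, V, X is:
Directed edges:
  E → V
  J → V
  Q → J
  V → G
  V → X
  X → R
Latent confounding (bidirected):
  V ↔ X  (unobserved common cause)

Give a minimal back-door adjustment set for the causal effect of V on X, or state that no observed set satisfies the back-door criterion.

desc(V)\{V}={G,R,X}; candidates ⊆ {E,J,Q}.
V↔X: latent back-door arc(s) into V.
size 0: {}; under {} V still reaches {E,J,Q,R,X} ∋ X.
size 1: {E}, {J}, {Q}; under {E} V still reaches {J,Q,R,X} ∋ X.
size 2: {E,J}, {E,Q}, {J,Q}; under {E,J} V still reaches {R,X} ∋ X.
V↔X cannot be blocked by any observed set — no back-door set.

V→X: no observed back-door set.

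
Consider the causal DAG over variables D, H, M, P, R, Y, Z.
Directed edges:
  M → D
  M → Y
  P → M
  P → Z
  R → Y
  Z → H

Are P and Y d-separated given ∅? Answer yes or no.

No — P and Y are d-connected given ∅.

Bayes-Ball from P | ∅ reaches {D,H,M,Y,Z}.
Y ∈ reach(P|∅) ⇒ P ⊥̸ Y | ∅.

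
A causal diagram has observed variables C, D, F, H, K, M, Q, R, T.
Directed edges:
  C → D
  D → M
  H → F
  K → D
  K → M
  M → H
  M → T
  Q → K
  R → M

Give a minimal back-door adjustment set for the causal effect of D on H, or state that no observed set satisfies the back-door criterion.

desc(D)\{D}={F,H,M,T}; candidates ⊆ {C,K,Q,R}.
size 0: {}; under {} D still reaches {C,F,H,K,M,Q,T} ∋ H.
{K}: D⊥H given {K} in G with D→· removed — back-door holds.

D→H: minimal back-door set {K}.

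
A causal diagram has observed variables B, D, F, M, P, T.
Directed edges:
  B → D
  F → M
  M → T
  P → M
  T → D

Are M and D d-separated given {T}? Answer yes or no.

Yes — M ⊥ D | {T}.

Bayes-Ball from M | {T} reaches {F,P}.
D ∉ reach(M|{T}) ⇒ M ⊥ D | {T}.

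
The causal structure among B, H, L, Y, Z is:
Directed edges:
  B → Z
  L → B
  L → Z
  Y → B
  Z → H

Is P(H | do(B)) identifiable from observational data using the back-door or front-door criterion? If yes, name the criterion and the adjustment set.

P(H|do(B)): backdoor, adjust for {L}.

desc(B)\{B}={H,Z}; candidates ⊆ {L,Y}.
size 0: {}; under {} B still reaches {H,L,Y,Z} ∋ H.
{L}: B⊥H given {L} in G with B→· removed — back-door holds.
P(H|do(B)) = Σ_{L} P(H|B,L)·P(L).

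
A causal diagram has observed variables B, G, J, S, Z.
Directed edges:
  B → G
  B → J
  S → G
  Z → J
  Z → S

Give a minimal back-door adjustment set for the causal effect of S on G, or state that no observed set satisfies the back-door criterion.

desc(S)\{S}={G}; candidates ⊆ {B,J,Z}.
∅: S⊥G given ∅ in G with S→· removed — back-door holds.

S→G: minimal back-door set ∅.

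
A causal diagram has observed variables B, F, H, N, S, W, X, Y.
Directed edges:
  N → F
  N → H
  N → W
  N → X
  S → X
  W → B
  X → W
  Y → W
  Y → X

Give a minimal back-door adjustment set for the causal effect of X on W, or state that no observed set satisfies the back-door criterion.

desc(X)\{X}={B,W}; candidates ⊆ {F,H,N,S,Y}.
size 0: {}; under {} X still reaches {B,F,H,N,S,W,Y} ∋ W.
size 1: {F}, {H}, {N} …(+2); under {F} X still reaches {B,H,N,S,W,Y} ∋ W.
{N,Y}: X⊥W given {N,Y} in G with X→· removed — back-door holds.

X→W: minimal back-door set {N, Y}.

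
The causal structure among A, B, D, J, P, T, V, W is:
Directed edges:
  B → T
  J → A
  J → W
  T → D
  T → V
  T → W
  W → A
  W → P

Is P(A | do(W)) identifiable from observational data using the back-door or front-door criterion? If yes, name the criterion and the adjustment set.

desc(W)\{W}={A,P}; candidates ⊆ {B,D,J,T,V}.
size 0: {}; under {} W still reaches {A,B,D,J,T,V} ∋ A.
{J}: W⊥A given {J} in G with W→· removed — back-door holds.
P(A|do(W)) = Σ_{J} P(A|W,J)·P(J).

P(A|do(W)): backdoor, adjust for {J}.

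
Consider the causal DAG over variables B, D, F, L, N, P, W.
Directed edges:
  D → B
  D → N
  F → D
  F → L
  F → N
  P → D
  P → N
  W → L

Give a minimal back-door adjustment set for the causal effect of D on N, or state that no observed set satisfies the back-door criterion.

D→N: minimal back-door set {F, P}.

desc(D)\{D}={B,N}; candidates ⊆ {F,L,P,W}.
size 0: {}; under {} D still reaches {F,L,N,P} ∋ N.
size 1: {F}, {L}, {P} …(+1); under {F} D still reaches {N,P} ∋ N.
{F,P}: D⊥N given {F,P} in G with D→· removed — back-door holds.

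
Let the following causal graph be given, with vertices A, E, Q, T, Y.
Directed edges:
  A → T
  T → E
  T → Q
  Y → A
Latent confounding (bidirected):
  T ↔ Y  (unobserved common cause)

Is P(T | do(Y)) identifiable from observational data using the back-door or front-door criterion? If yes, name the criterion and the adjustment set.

desc(Y)\{Y}={A,E,Q,T}; candidates ⊆ {—}.
Y↔T: latent back-door arc(s) into Y.
size 0: {}; under {} Y still reaches {E,Q,T} ∋ T.
Y↔T cannot be blocked by any observed set — no back-door set.
{A}: (i) intercepts every directed Y→T path; (ii) no back-door Y→{A}; (iii) {Y} blocks every back-door {A}→T. Front-door holds.
P(T|do(Y)) = Σ_{A} P(A|Y) Σ_{Y'} P(T|A,Y')P(Y').

P(T|do(Y)): frontdoor, adjust for {A}.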